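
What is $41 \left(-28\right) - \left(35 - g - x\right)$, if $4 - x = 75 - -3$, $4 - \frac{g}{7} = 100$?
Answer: $-1929$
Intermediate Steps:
$g = -672$ ($g = 28 - 700 = -672$)
$x = -74$ ($x = 4 - \left(75 - -3\right) = 4 - \left(75 + 3\right) = 4 - 78 = -74$)
$41 \left(-28\right) - \left(35 - g - x\right) = 41 \left(-28\right) - 781 = -1148 - 781 = -1929$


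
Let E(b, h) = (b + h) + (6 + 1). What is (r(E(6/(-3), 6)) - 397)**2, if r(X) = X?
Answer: 148996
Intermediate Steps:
E(b, h) = 7 + b + h (E(b, h) = (b + h) + 7 = 7 + b + h)
(r(E(6/(-3), 6)) - 397)**2 = ((7 + 6/(-3) + 6) - 397)**2 = ((7 + 6*(-1/3) + 6) - 397)**2 = ((7 - 2 + 6) - 397)**2 = (11 - 397)**2 = (-386)**2 = 148996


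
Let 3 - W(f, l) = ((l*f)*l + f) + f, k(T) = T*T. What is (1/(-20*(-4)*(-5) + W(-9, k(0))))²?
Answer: 1/143641 ≈ 6.9618e-6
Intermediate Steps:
k(T) = T²
W(f, l) = 3 - 2*f - f*l² (W(f, l) = 3 - (((l*f)*l + f) + f) = 3 - (((f*l)*l + f) + f) = 3 - ((f*l² + f) + f) = 3 - ((f + f*l²) + f) = 3 - (2*f + f*l²) = 3 + (-2*f - f*l²) = 3 - 2*f - f*l²)
(1/(-20*(-4)*(-5) + W(-9, k(0))))² = (1/(-20*(-4)*(-5) + (3 - 2*(-9) - 1*(-9)*(0²)²)))² = (1/(-5*(-16)*(-5) + (3 + 18 - 1*(-9)*0²)))² = (1/(80*(-5) + (3 + 18 - 1*(-9)*0)))² = (1/(-400 + (3 + 18 + 0)))² = (1/(-400 + 21))² = (1/(-379))² = (-1/379)² = 1/143641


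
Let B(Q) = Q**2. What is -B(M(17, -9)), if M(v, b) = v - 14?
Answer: -9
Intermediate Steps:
M(v, b) = -14 + v
-B(M(17, -9)) = -(-14 + 17)**2 = -1*3**2 = -1*9 = -9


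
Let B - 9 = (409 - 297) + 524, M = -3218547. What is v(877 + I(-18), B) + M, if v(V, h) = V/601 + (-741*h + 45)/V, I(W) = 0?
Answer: -1696708545890/527077 ≈ -3.2191e+6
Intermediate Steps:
B = 645 (B = 9 + ((409 - 297) + 524) = 9 + (112 + 524) = 9 + 636 = 645)
v(V, h) = V/601 + (45 - 741*h)/V (v(V, h) = V*(1/601) + (45 - 741*h)/V = V/601 + (45 - 741*h)/V)
v(877 + I(-18), B) + M = (27045 + (877 + 0)**2 - 445341*645)/(601*(877 + 0)) - 3218547 = (1/601)*(27045 + 877**2 - 287244945)/877 - 3218547 = (1/601)*(1/877)*(27045 + 769129 - 287244945) - 3218547 = (1/601)*(1/877)*(-286448771) - 3218547 = -286448771/527077 - 3218547 = -1696708545890/527077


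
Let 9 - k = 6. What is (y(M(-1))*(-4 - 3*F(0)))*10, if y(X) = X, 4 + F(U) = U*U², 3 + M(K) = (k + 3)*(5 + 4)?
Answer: 4080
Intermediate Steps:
k = 3 (k = 9 - 1*6 = 9 - 6 = 3)
M(K) = 51 (M(K) = -3 + (3 + 3)*(5 + 4) = -3 + 6*9 = -3 + 54 = 51)
F(U) = -4 + U³ (F(U) = -4 + U*U² = -4 + U³)
(y(M(-1))*(-4 - 3*F(0)))*10 = (51*(-4 - 3*(-4 + 0³)))*10 = (51*(-4 - 3*(-4 + 0)))*10 = (51*(-4 - 3*(-4)))*10 = (51*(-4 + 12))*10 = (51*8)*10 = 408*10 = 4080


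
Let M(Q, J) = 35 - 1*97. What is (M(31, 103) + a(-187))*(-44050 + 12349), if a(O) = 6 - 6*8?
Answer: 3296904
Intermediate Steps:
M(Q, J) = -62 (M(Q, J) = 35 - 97 = -62)
a(O) = -42 (a(O) = 6 - 48 = -42)
(M(31, 103) + a(-187))*(-44050 + 12349) = (-62 - 42)*(-44050 + 12349) = -104*(-31701) = 3296904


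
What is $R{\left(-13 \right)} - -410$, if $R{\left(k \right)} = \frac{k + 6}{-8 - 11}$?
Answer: $\frac{7797}{19} \approx 410.37$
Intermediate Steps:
$R{\left(k \right)} = - \frac{6}{19} - \frac{k}{19}$ ($R{\left(k \right)} = \frac{6 + k}{-19} = \left(6 + k\right) \left(- \frac{1}{19}\right) = - \frac{6}{19} - \frac{k}{19}$)
$R{\left(-13 \right)} - -410 = \left(- \frac{6}{19} - - \frac{13}{19}\right) - -410 = \left(- \frac{6}{19} + \frac{13}{19}\right) + 410 = \frac{7}{19} + 410 = \frac{7797}{19}$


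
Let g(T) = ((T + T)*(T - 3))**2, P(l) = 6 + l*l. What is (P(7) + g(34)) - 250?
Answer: 4443469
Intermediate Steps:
P(l) = 6 + l**2
g(T) = 4*T**2*(-3 + T)**2 (g(T) = ((2*T)*(-3 + T))**2 = (2*T*(-3 + T))**2 = 4*T**2*(-3 + T)**2)
(P(7) + g(34)) - 250 = ((6 + 7**2) + 4*34**2*(-3 + 34)**2) - 250 = ((6 + 49) + 4*1156*31**2) - 250 = (55 + 4*1156*961) - 250 = (55 + 4443664) - 250 = 4443719 - 250 = 4443469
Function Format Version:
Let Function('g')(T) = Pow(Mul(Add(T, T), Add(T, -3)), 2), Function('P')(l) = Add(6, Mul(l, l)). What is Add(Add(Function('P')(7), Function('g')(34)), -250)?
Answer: 4443469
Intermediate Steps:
Function('P')(l) = Add(6, Pow(l, 2))
Function('g')(T) = Mul(4, Pow(T, 2), Pow(Add(-3, T), 2)) (Function('g')(T) = Pow(Mul(Mul(2, T), Add(-3, T)), 2) = Pow(Mul(2, T, Add(-3, T)), 2) = Mul(4, Pow(T, 2), Pow(Add(-3, T), 2)))
Add(Add(Function('P')(7), Function('g')(34)), -250) = Add(Add(Add(6, Pow(7, 2)), Mul(4, Pow(34, 2), Pow(Add(-3, 34), 2))), -250) = Add(Add(Add(6, 49), Mul(4, 1156, Pow(31, 2))), -250) = Add(Add(55, Mul(4, 1156, 961)), -250) = Add(Add(55, 4443664), -250) = Add(4443719, -250) = 4443469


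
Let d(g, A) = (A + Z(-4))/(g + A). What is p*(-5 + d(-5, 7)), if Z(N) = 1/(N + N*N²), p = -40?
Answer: 1025/17 ≈ 60.294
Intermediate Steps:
Z(N) = 1/(N + N³)
d(g, A) = (-1/68 + A)/(A + g) (d(g, A) = (A + 1/(-4 + (-4)³))/(g + A) = (A + 1/(-4 - 64))/(A + g) = (A + 1/(-68))/(A + g) = (A - 1/68)/(A + g) = (-1/68 + A)/(A + g))
p*(-5 + d(-5, 7)) = -40*(-5 + (-1/68 + 7)/(7 - 5)) = -40*(-5 + (475/68)/2) = -40*(-5 + (½)*(475/68)) = -40*(-5 + 475/136) = -40*(-205/136) = 1025/17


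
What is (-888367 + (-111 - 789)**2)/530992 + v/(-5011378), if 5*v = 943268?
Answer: -1232250530243/6652504067440 ≈ -0.18523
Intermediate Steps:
v = 943268/5 (v = (1/5)*943268 = 943268/5 ≈ 1.8865e+5)
(-888367 + (-111 - 789)**2)/530992 + v/(-5011378) = (-888367 + (-111 - 789)**2)/530992 + (943268/5)/(-5011378) = (-888367 + (-900)**2)*(1/530992) + (943268/5)*(-1/5011378) = (-888367 + 810000)*(1/530992) - 471634/12528445 = -78367*1/530992 - 471634/12528445 = -78367/530992 - 471634/12528445 = -1232250530243/6652504067440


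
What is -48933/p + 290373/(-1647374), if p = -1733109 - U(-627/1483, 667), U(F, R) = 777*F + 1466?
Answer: -156815165166168/1059215168551051 ≈ -0.14805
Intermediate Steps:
U(F, R) = 1466 + 777*F
p = -2571887546/1483 (p = -1733109 - (1466 + 777*(-627/1483)) = -1733109 - (1466 - 487179/1483) = -1733109 - 1*1686899/1483 = -1733109 - 1686899/1483 = -2571887546/1483 ≈ -1.7342e+6)
-48933/p + 290373/(-1647374) = -48933/(-2571887546/1483) + 290373/(-1647374) = -48933*(-1483/2571887546) + 290373*(-1/1647374) = 72567639/2571887546 - 290373/1647374 = -156815165166168/1059215168551051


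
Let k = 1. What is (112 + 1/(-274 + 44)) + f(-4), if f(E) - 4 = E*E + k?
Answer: 30589/230 ≈ 133.00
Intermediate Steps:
f(E) = 5 + E² (f(E) = 4 + (E*E + 1) = 4 + (E² + 1) = 4 + (1 + E²) = 5 + E²)
(112 + 1/(-274 + 44)) + f(-4) = (112 + 1/(-274 + 44)) + (5 + (-4)²) = (112 + 1/(-230)) + (5 + 16) = (112 - 1/230) + 21 = 25759/230 + 21 = 30589/230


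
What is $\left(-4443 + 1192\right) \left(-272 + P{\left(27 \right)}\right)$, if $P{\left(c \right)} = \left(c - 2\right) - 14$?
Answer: $848511$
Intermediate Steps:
$P{\left(c \right)} = -16 + c$ ($P{\left(c \right)} = \left(-2 + c\right) - 14 = -16 + c$)
$\left(-4443 + 1192\right) \left(-272 + P{\left(27 \right)}\right) = \left(-4443 + 1192\right) \left(-272 + \left(-16 + 27\right)\right) = - 3251 \left(-272 + 11\right) = \left(-3251\right) \left(-261\right) = 848511$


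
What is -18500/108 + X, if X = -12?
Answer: -4949/27 ≈ -183.30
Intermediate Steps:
-18500/108 + X = -18500/108 - 12 = -148*125/108 - 12 = -4625/27 - 12 = -4949/27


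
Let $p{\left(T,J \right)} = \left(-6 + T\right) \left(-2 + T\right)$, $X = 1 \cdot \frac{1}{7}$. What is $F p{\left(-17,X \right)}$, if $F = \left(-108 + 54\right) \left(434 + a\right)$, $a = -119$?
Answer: $-7433370$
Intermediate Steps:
$X = \frac{1}{7}$ ($X = 1 \cdot \frac{1}{7} = \frac{1}{7} \approx 0.14286$)
$F = -17010$ ($F = \left(-108 + 54\right) \left(434 - 119\right) = \left(-54\right) 315 = -17010$)
$F p{\left(-17,X \right)} = - 17010 \left(12 + \left(-17\right)^{2} - -136\right) = - 17010 \left(12 + 289 + 136\right) = \left(-17010\right) 437 = -7433370$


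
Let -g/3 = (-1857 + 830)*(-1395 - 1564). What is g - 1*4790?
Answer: -9121469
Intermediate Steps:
g = -9116679 (g = -3*(-1857 + 830)*(-1395 - 1564) = -(-3081)*(-2959) = -3*3038893 = -9116679)
g - 1*4790 = -9116679 - 1*4790 = -9116679 - 4790 = -9121469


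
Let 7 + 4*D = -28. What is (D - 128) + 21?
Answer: -463/4 ≈ -115.75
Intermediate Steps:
D = -35/4 (D = -7/4 + (¼)*(-28) = -7/4 - 7 = -35/4 ≈ -8.7500)
(D - 128) + 21 = (-35/4 - 128) + 21 = -547/4 + 21 = -463/4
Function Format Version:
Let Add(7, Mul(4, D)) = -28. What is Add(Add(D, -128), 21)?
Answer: Rational(-463, 4) ≈ -115.75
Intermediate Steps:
D = Rational(-35, 4) (D = Add(Rational(-7, 4), Mul(Rational(1, 4), -28)) = Add(Rational(-7, 4), -7) = Rational(-35, 4) ≈ -8.7500)
Add(Add(D, -128), 21) = Add(Add(Rational(-35, 4), -128), 21) = Add(Rational(-547, 4), 21) = Rational(-463, 4)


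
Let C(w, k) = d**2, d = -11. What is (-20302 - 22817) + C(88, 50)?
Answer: -42998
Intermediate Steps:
C(w, k) = 121 (C(w, k) = (-11)**2 = 121)
(-20302 - 22817) + C(88, 50) = (-20302 - 22817) + 121 = -43119 + 121 = -42998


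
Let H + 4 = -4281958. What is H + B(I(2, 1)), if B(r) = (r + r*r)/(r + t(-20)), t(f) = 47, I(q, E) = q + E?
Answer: -107049044/25 ≈ -4.2820e+6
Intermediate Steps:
I(q, E) = E + q
H = -4281962 (H = -4 - 4281958 = -4281962)
B(r) = (r + r**2)/(47 + r) (B(r) = (r + r*r)/(r + 47) = (r + r**2)/(47 + r))
H + B(I(2, 1)) = -4281962 + (1 + 2)*(1 + (1 + 2))/(47 + (1 + 2)) = -4281962 + 3*(1 + 3)/(47 + 3) = -4281962 + 3*4/50 = -4281962 + 3*(1/50)*4 = -4281962 + 6/25 = -107049044/25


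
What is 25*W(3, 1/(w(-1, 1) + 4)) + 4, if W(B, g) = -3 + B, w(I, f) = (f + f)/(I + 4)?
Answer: 4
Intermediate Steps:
w(I, f) = 2*f/(4 + I) (w(I, f) = (2*f)/(4 + I) = 2*f/(4 + I))
25*W(3, 1/(w(-1, 1) + 4)) + 4 = 25*(-3 + 3) + 4 = 25*0 + 4 = 0 + 4 = 4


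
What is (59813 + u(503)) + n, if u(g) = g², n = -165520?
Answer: 147302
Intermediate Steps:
(59813 + u(503)) + n = (59813 + 503²) - 165520 = (59813 + 253009) - 165520 = 312822 - 165520 = 147302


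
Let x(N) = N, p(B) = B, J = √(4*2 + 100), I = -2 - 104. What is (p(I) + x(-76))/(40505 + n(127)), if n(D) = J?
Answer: -7371910/1640654917 + 1092*√3/1640654917 ≈ -0.0044921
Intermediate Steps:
I = -106
J = 6*√3 (J = √(8 + 100) = √108 = 6*√3 ≈ 10.392)
n(D) = 6*√3
(p(I) + x(-76))/(40505 + n(127)) = (-106 - 76)/(40505 + 6*√3) = -182/(40505 + 6*√3)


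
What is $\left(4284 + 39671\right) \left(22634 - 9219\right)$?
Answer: $589656325$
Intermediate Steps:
$\left(4284 + 39671\right) \left(22634 - 9219\right) = 43955 \left(22634 - 9219\right) = 43955 \cdot 13415 = 589656325$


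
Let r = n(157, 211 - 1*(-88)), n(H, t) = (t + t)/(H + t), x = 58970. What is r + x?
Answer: 13445459/228 ≈ 58971.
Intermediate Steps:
n(H, t) = 2*t/(H + t) (n(H, t) = (2*t)/(H + t) = 2*t/(H + t))
r = 299/228 (r = 2*(211 - 1*(-88))/(157 + (211 - 1*(-88))) = 2*(211 + 88)/(157 + (211 + 88)) = 2*299/(157 + 299) = 2*299/456 = 2*299*(1/456) = 299/228 ≈ 1.3114)
r + x = 299/228 + 58970 = 13445459/228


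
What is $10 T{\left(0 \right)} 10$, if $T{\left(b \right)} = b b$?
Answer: $0$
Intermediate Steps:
$T{\left(b \right)} = b^{2}$
$10 T{\left(0 \right)} 10 = 10 \cdot 0^{2} \cdot 10 = 10 \cdot 0 \cdot 10 = 0 \cdot 10 = 0$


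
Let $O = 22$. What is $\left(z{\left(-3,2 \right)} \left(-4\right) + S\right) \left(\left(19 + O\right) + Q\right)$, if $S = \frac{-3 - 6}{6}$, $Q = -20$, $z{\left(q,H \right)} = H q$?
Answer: $\frac{945}{2} \approx 472.5$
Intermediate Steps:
$S = - \frac{3}{2}$ ($S = \left(-3 - 6\right) \frac{1}{6} = \left(-9\right) \frac{1}{6} = - \frac{3}{2} \approx -1.5$)
$\left(z{\left(-3,2 \right)} \left(-4\right) + S\right) \left(\left(19 + O\right) + Q\right) = \left(2 \left(-3\right) \left(-4\right) - \frac{3}{2}\right) \left(\left(19 + 22\right) - 20\right) = \left(\left(-6\right) \left(-4\right) - \frac{3}{2}\right) \left(41 - 20\right) = \left(24 - \frac{3}{2}\right) 21 = \frac{45}{2} \cdot 21 = \frac{945}{2}$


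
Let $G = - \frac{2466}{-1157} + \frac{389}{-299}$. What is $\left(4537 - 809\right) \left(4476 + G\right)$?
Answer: $\frac{444127574224}{26611} \approx 1.669 \cdot 10^{7}$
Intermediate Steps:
$G = \frac{22097}{26611}$ ($G = \left(-2466\right) \left(- \frac{1}{1157}\right) + 389 \left(- \frac{1}{299}\right) = \frac{2466}{1157} - \frac{389}{299} = \frac{22097}{26611} \approx 0.83037$)
$\left(4537 - 809\right) \left(4476 + G\right) = \left(4537 - 809\right) \left(4476 + \frac{22097}{26611}\right) = 3728 \cdot \frac{119132933}{26611} = \frac{444127574224}{26611}$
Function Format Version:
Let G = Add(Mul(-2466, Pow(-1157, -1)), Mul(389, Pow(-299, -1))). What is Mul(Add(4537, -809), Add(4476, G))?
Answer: Rational(444127574224, 26611) ≈ 1.6690e+7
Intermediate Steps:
G = Rational(22097, 26611) (G = Add(Mul(-2466, Rational(-1, 1157)), Mul(389, Rational(-1, 299))) = Add(Rational(2466, 1157), Rational(-389, 299)) = Rational(22097, 26611) ≈ 0.83037)
Mul(Add(4537, -809), Add(4476, G)) = Mul(Add(4537, -809), Add(4476, Rational(22097, 26611))) = Mul(3728, Rational(119132933, 26611)) = Rational(444127574224, 26611)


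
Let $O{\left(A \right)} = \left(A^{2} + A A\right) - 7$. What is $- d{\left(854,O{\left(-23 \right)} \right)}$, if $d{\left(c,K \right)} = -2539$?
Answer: $2539$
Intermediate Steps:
$O{\left(A \right)} = -7 + 2 A^{2}$ ($O{\left(A \right)} = \left(A^{2} + A^{2}\right) - 7 = 2 A^{2} - 7 = -7 + 2 A^{2}$)
$- d{\left(854,O{\left(-23 \right)} \right)} = \left(-1\right) \left(-2539\right) = 2539$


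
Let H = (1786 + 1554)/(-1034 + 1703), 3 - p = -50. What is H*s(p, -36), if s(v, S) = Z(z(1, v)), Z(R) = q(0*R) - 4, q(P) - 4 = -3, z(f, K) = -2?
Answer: -3340/223 ≈ -14.978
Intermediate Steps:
q(P) = 1 (q(P) = 4 - 3 = 1)
p = 53 (p = 3 - 1*(-50) = 3 + 50 = 53)
Z(R) = -3 (Z(R) = 1 - 4 = -3)
s(v, S) = -3
H = 3340/669 ≈ 4.9925
H*s(p, -36) = (3340/669)*(-3) = -3340/223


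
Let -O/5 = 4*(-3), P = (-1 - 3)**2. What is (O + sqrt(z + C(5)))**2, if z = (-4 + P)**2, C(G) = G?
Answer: (60 + sqrt(149))**2 ≈ 5213.8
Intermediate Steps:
P = 16 (P = (-4)**2 = 16)
O = 60 (O = -20*(-3) = -5*(-12) = 60)
z = 144 (z = (-4 + 16)**2 = 12**2 = 144)
(O + sqrt(z + C(5)))**2 = (60 + sqrt(144 + 5))**2 = (60 + sqrt(149))**2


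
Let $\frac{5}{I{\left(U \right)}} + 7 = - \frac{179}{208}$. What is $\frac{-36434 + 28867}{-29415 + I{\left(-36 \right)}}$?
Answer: $\frac{2474409}{9618913} \approx 0.25724$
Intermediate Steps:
$I{\left(U \right)} = - \frac{208}{327}$ ($I{\left(U \right)} = \frac{5}{-7 - \frac{179}{208}} = \frac{5}{- \frac{1635}{208}} = 5 \left(- \frac{208}{1635}\right) = - \frac{208}{327}$)
$\frac{-36434 + 28867}{-29415 + I{\left(-36 \right)}} = \frac{-36434 + 28867}{-29415 - \frac{208}{327}} = - \frac{7567}{- \frac{9618913}{327}} = \left(-7567\right) \left(- \frac{327}{9618913}\right) = \frac{2474409}{9618913}$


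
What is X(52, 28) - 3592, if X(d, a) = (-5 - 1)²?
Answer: -3556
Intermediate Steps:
X(d, a) = 36 (X(d, a) = (-6)² = 36)
X(52, 28) - 3592 = 36 - 3592 = -3556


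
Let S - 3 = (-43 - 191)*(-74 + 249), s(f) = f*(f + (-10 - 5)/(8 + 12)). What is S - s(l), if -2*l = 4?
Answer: -81905/2 ≈ -40953.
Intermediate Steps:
l = -2 (l = -½*4 = -2)
s(f) = f*(-¾ + f) (s(f) = f*(f - 15/20) = f*(f - 15*1/20) = f*(f - ¾) = f*(-¾ + f))
S = -40947 (S = 3 + (-43 - 191)*(-74 + 249) = 3 - 234*175 = 3 - 40950 = -40947)
S - s(l) = -40947 - (-2)*(-3 + 4*(-2))/4 = -40947 - (-2)*(-3 - 8)/4 = -40947 - (-2)*(-11)/4 = -40947 - 1*11/2 = -40947 - 11/2 = -81905/2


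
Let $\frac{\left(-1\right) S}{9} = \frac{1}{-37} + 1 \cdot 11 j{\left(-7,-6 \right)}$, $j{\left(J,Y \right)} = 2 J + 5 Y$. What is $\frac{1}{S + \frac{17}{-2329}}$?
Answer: $\frac{5069}{22081760} \approx 0.00022956$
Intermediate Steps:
$S = \frac{161181}{37}$ ($S = - 9 \left(\frac{1}{-37} + 1 \cdot 11 \left(2 \left(-7\right) + 5 \left(-6\right)\right)\right) = - 9 \left(- \frac{1}{37} + 11 \left(-14 - 30\right)\right) = - 9 \left(- \frac{1}{37} + 11 \left(-44\right)\right) = - 9 \left(- \frac{1}{37} - 484\right) = \left(-9\right) \left(- \frac{17909}{37}\right) = \frac{161181}{37} \approx 4356.2$)
$\frac{1}{S + \frac{17}{-2329}} = \frac{1}{\frac{161181}{37} + \frac{17}{-2329}} = \frac{1}{\frac{161181}{37} + 17 \left(- \frac{1}{2329}\right)} = \frac{1}{\frac{161181}{37} - \frac{1}{137}} = \frac{1}{\frac{22081760}{5069}} = \frac{5069}{22081760}$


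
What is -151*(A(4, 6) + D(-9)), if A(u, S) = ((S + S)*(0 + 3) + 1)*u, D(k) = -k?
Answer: -23707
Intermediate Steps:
A(u, S) = u*(1 + 6*S) (A(u, S) = ((2*S)*3 + 1)*u = (6*S + 1)*u = (1 + 6*S)*u = u*(1 + 6*S))
-151*(A(4, 6) + D(-9)) = -151*(4*(1 + 6*6) - 1*(-9)) = -151*(4*(1 + 36) + 9) = -151*(4*37 + 9) = -151*(148 + 9) = -151*157 = -23707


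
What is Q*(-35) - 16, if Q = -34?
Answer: 1174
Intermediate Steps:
Q*(-35) - 16 = -34*(-35) - 16 = 1190 - 16 = 1174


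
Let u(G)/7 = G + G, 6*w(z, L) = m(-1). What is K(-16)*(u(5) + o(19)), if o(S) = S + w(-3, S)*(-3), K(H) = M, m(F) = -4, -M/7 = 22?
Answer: -14014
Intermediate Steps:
M = -154 (M = -7*22 = -154)
w(z, L) = -2/3 (w(z, L) = (1/6)*(-4) = -2/3)
K(H) = -154
u(G) = 14*G (u(G) = 7*(G + G) = 7*(2*G) = 14*G)
o(S) = 2 + S (o(S) = S - 2/3*(-3) = S + 2 = 2 + S)
K(-16)*(u(5) + o(19)) = -154*(14*5 + (2 + 19)) = -154*(70 + 21) = -154*91 = -14014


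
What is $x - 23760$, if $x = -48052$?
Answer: $-71812$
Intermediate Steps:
$x - 23760 = -48052 - 23760 = -71812$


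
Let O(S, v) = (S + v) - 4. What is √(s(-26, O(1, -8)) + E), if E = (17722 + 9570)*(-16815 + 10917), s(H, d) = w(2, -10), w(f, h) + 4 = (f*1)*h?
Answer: 12*I*√1117835 ≈ 12687.0*I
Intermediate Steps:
w(f, h) = -4 + f*h (w(f, h) = -4 + (f*1)*h = -4 + f*h)
O(S, v) = -4 + S + v
s(H, d) = -24 (s(H, d) = -4 + 2*(-10) = -4 - 20 = -24)
E = -160968216 (E = 27292*(-5898) = -160968216)
√(s(-26, O(1, -8)) + E) = √(-24 - 160968216) = √(-160968240) = 12*I*√1117835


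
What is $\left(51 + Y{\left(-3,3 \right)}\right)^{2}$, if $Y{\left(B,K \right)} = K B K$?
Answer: $576$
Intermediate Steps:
$Y{\left(B,K \right)} = B K^{2}$ ($Y{\left(B,K \right)} = B K K = B K^{2}$)
$\left(51 + Y{\left(-3,3 \right)}\right)^{2} = \left(51 - 3 \cdot 3^{2}\right)^{2} = \left(51 - 27\right)^{2} = 24^{2} = 576$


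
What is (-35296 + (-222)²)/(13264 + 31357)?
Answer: 13988/44621 ≈ 0.31348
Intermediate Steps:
(-35296 + (-222)²)/(13264 + 31357) = (-35296 + 49284)/44621 = 13988*(1/44621) = 13988/44621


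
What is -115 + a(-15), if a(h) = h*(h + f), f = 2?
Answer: 80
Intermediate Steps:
a(h) = h*(2 + h) (a(h) = h*(h + 2) = h*(2 + h))
-115 + a(-15) = -115 - 15*(2 - 15) = -115 - 15*(-13) = -115 + 195 = 80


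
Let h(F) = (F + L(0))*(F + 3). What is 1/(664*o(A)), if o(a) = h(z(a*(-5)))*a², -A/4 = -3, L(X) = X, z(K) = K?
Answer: 1/327006720 ≈ 3.0580e-9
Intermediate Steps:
A = 12 (A = -4*(-3) = 12)
h(F) = F*(3 + F) (h(F) = (F + 0)*(F + 3) = F*(3 + F))
o(a) = -5*a³*(3 - 5*a) (o(a) = ((a*(-5))*(3 + a*(-5)))*a² = ((-5*a)*(3 - 5*a))*a² = (-5*a*(3 - 5*a))*a² = -5*a³*(3 - 5*a))
1/(664*o(A)) = 1/(664*(12³*(-15 + 25*12))) = 1/(664*(1728*(-15 + 300))) = 1/(664*(1728*285)) = 1/(664*492480) = 1/327006720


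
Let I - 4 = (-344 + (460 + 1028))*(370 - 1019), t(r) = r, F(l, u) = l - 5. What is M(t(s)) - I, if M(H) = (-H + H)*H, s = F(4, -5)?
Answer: 742452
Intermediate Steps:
F(l, u) = -5 + l
s = -1 (s = -5 + 4 = -1)
I = -742452 (I = 4 + (-344 + (460 + 1028))*(370 - 1019) = 4 + (-344 + 1488)*(-649) = 4 + 1144*(-649) = 4 - 742456 = -742452)
M(H) = 0 (M(H) = 0*H = 0)
M(t(s)) - I = 0 - 1*(-742452) = 0 + 742452 = 742452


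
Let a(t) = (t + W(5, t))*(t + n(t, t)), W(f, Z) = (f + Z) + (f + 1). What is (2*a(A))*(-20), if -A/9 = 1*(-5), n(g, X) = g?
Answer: -363600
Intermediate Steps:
W(f, Z) = 1 + Z + 2*f (W(f, Z) = (Z + f) + (1 + f) = 1 + Z + 2*f)
A = 45 (A = -9*(-5) = 45)
a(t) = 2*t*(11 + 2*t) (a(t) = (t + (1 + t + 2*5))*(t + t) = (t + (1 + t + 10))*(2*t) = (t + (11 + t))*(2*t) = (11 + 2*t)*(2*t) = 2*t*(11 + 2*t))
(2*a(A))*(-20) = (2*(2*45*(11 + 2*45)))*(-20) = (2*(2*45*(11 + 90)))*(-20) = (2*(2*45*101))*(-20) = (2*9090)*(-20) = 18180*(-20) = -363600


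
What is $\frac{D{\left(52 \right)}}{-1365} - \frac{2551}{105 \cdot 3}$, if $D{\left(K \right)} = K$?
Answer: $- \frac{2563}{315} \approx -8.1365$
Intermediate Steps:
$\frac{D{\left(52 \right)}}{-1365} - \frac{2551}{105 \cdot 3} = \frac{52}{-1365} - \frac{2551}{105 \cdot 3} = 52 \left(- \frac{1}{1365}\right) - \frac{2551}{315} = - \frac{4}{105} - \frac{2551}{315} = - \frac{2563}{315}$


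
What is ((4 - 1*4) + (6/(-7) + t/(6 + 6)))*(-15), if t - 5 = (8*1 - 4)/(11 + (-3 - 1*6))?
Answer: 115/28 ≈ 4.1071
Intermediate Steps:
t = 7 (t = 5 + (8*1 - 4)/(11 + (-3 - 1*6)) = 5 + (8 - 4)/(11 + (-3 - 6)) = 5 + 4/(11 - 9) = 5 + 4/2 = 5 + 4*(½) = 5 + 2 = 7)
((4 - 1*4) + (6/(-7) + t/(6 + 6)))*(-15) = ((4 - 1*4) + (6/(-7) + 7/(6 + 6)))*(-15) = ((4 - 4) + (6*(-⅐) + 7/12))*(-15) = (0 + (-6/7 + 7*(1/12)))*(-15) = (0 + (-6/7 + 7/12))*(-15) = (0 - 23/84)*(-15) = -23/84*(-15) = 115/28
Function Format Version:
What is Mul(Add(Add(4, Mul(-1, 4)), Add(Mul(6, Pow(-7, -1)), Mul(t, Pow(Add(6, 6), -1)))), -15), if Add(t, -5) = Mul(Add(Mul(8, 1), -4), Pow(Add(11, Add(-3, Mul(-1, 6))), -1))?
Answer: Rational(115, 28) ≈ 4.1071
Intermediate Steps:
t = 7 (t = Add(5, Mul(Add(Mul(8, 1), -4), Pow(Add(11, Add(-3, Mul(-1, 6))), -1))) = Add(5, Mul(Add(8, -4), Pow(Add(11, Add(-3, -6)), -1))) = Add(5, Mul(4, Pow(Add(11, -9), -1))) = Add(5, Mul(4, Pow(2, -1))) = Add(5, Mul(4, Rational(1, 2))) = Add(5, 2) = 7)
Mul(Add(Add(4, Mul(-1, 4)), Add(Mul(6, Pow(-7, -1)), Mul(t, Pow(Add(6, 6), -1)))), -15) = Mul(Add(Add(4, Mul(-1, 4)), Add(Mul(6, Pow(-7, -1)), Mul(7, Pow(Add(6, 6), -1)))), -15) = Mul(Add(Add(4, -4), Add(Mul(6, Rational(-1, 7)), Mul(7, Pow(12, -1)))), -15) = Mul(Add(0, Add(Rational(-6, 7), Mul(7, Rational(1, 12)))), -15) = Mul(Add(0, Add(Rational(-6, 7), Rational(7, 12))), -15) = Mul(Add(0, Rational(-23, 84)), -15) = Mul(Rational(-23, 84), -15) = Rational(115, 28)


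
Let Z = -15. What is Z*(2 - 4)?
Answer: 30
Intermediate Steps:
Z*(2 - 4) = -15*(2 - 4) = -15*(-2) = 30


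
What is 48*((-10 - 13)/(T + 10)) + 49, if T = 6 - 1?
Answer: -123/5 ≈ -24.600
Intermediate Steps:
T = 5
48*((-10 - 13)/(T + 10)) + 49 = 48*((-10 - 13)/(5 + 10)) + 49 = 48*(-23/15) + 49 = -368/5 + 49 = -123/5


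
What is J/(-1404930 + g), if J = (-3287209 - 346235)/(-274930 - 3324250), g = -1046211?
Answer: -33643/81686089485 ≈ -4.1186e-7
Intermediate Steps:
J = 908361/899795 (J = -3633444/(-3599180) = -3633444*(-1/3599180) = 908361/899795 ≈ 1.0095)
J/(-1404930 + g) = 908361/(899795*(-1404930 - 1046211)) = (908361/899795)/(-2451141) = (908361/899795)*(-1/2451141) = -33643/81686089485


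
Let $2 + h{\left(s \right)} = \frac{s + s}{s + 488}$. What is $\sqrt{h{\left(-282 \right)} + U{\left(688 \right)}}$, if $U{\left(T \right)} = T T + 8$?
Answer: $\frac{4 \sqrt{313858819}}{103} \approx 688.0$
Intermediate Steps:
$h{\left(s \right)} = -2 + \frac{2 s}{488 + s}$ ($h{\left(s \right)} = -2 + \frac{s + s}{s + 488} = -2 + \frac{2 s}{488 + s}$)
$U{\left(T \right)} = 8 + T^{2}$ ($U{\left(T \right)} = T^{2} + 8 = 8 + T^{2}$)
$\sqrt{h{\left(-282 \right)} + U{\left(688 \right)}} = \sqrt{- \frac{976}{488 - 282} + \left(8 + 688^{2}\right)} = \sqrt{- \frac{976}{206} + \left(8 + 473344\right)} = \sqrt{\left(-976\right) \frac{1}{206} + 473352} = \sqrt{- \frac{488}{103} + 473352} = \sqrt{\frac{48754768}{103}} = \frac{4 \sqrt{313858819}}{103}$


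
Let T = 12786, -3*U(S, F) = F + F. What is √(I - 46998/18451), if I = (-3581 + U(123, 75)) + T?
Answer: √3115855556057/18451 ≈ 95.668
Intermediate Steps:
U(S, F) = -2*F/3 (U(S, F) = -(F + F)/3 = -2*F/3)
I = 9155 (I = (-3581 - ⅔*75) + 12786 = (-3581 - 50) + 12786 = -3631 + 12786 = 9155)
√(I - 46998/18451) = √(9155 - 46998/18451) = √(168871907/18451) = √3115855556057/18451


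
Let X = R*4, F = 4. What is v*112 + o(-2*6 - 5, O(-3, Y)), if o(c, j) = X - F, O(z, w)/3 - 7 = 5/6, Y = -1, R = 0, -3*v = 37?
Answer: -4156/3 ≈ -1385.3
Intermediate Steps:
v = -37/3 (v = -⅓*37 = -37/3 ≈ -12.333)
O(z, w) = 47/2 (O(z, w) = 21 + 3*(5/6) = 21 + 3*(5*(⅙)) = 21 + 3*(⅚) = 21 + 5/2 = 47/2)
X = 0 (X = 0*4 = 0)
o(c, j) = -4 (o(c, j) = 0 - 1*4 = 0 - 4 = -4)
v*112 + o(-2*6 - 5, O(-3, Y)) = -37/3*112 - 4 = -4144/3 - 4 = -4156/3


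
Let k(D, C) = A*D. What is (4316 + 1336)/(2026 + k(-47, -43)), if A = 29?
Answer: 1884/221 ≈ 8.5249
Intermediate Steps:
k(D, C) = 29*D
(4316 + 1336)/(2026 + k(-47, -43)) = (4316 + 1336)/(2026 + 29*(-47)) = 5652/(2026 - 1363) = 5652/663 = 5652*(1/663) = 1884/221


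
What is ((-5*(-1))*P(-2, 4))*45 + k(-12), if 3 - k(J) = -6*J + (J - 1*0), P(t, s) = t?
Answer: -507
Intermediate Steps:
k(J) = 3 + 5*J (k(J) = 3 - (-6*J + (J - 1*0)) = 3 - (-6*J + (J + 0)) = 3 - (-6*J + J) = 3 - (-5)*J = 3 + 5*J)
((-5*(-1))*P(-2, 4))*45 + k(-12) = (-5*(-1)*(-2))*45 + (3 + 5*(-12)) = (5*(-2))*45 + (3 - 60) = -10*45 - 57 = -450 - 57 = -507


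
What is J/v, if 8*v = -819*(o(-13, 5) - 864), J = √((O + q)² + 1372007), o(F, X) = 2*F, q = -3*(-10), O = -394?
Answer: 4*√167167/121485 ≈ 0.013462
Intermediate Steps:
q = 30
J = 3*√167167 (J = √((-394 + 30)² + 1372007) = √((-364)² + 1372007) = √(132496 + 1372007) = √1504503 = 3*√167167 ≈ 1226.6)
v = 364455/4 (v = (-819*(2*(-13) - 864))/8 = (-819*(-26 - 864))/8 = (-819*(-890))/8 = (⅛)*728910 = 364455/4 ≈ 91114.)
J/v = (3*√167167)/(364455/4) = (3*√167167)*(4/364455) = 4*√167167/121485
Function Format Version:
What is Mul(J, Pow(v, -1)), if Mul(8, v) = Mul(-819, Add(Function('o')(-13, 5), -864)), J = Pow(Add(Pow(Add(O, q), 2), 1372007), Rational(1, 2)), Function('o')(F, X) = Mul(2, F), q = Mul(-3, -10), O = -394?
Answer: Mul(Rational(4, 121485), Pow(167167, Rational(1, 2))) ≈ 0.013462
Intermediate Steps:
q = 30
J = Mul(3, Pow(167167, Rational(1, 2))) (J = Pow(Add(Pow(Add(-394, 30), 2), 1372007), Rational(1, 2)) = Pow(Add(Pow(-364, 2), 1372007), Rational(1, 2)) = Pow(Add(132496, 1372007), Rational(1, 2)) = Pow(1504503, Rational(1, 2)) = Mul(3, Pow(167167, Rational(1, 2))) ≈ 1226.6)
v = Rational(364455, 4) (v = Mul(Rational(1, 8), Mul(-819, Add(Mul(2, -13), -864))) = Mul(Rational(1, 8), Mul(-819, Add(-26, -864))) = Mul(Rational(1, 8), Mul(-819, -890)) = Mul(Rational(1, 8), 728910) = Rational(364455, 4) ≈ 91114.)
Mul(J, Pow(v, -1)) = Mul(Mul(3, Pow(167167, Rational(1, 2))), Pow(Rational(364455, 4), -1)) = Mul(Mul(3, Pow(167167, Rational(1, 2))), Rational(4, 364455)) = Mul(Rational(4, 121485), Pow(167167, Rational(1, 2)))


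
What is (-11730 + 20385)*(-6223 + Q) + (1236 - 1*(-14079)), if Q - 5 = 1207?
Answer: -43354890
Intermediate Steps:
Q = 1212 (Q = 5 + 1207 = 1212)
(-11730 + 20385)*(-6223 + Q) + (1236 - 1*(-14079)) = (-11730 + 20385)*(-6223 + 1212) + (1236 - 1*(-14079)) = 8655*(-5011) + (1236 + 14079) = -43370205 + 15315 = -43354890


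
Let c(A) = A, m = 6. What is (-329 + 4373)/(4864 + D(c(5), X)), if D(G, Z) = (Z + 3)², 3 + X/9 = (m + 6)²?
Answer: 1011/405712 ≈ 0.0024919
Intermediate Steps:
X = 1269 (X = -27 + 9*(6 + 6)² = -27 + 9*12² = -27 + 9*144 = -27 + 1296 = 1269)
D(G, Z) = (3 + Z)²
(-329 + 4373)/(4864 + D(c(5), X)) = (-329 + 4373)/(4864 + (3 + 1269)²) = 4044/(4864 + 1272²) = 4044/(4864 + 1617984) = 4044/1622848 = 4044*(1/1622848) = 1011/405712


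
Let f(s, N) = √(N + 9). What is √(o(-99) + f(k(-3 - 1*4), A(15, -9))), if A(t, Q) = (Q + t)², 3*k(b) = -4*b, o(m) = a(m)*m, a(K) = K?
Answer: √(9801 + 3*√5) ≈ 99.034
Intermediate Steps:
o(m) = m² (o(m) = m*m = m²)
k(b) = -4*b/3 (k(b) = (-4*b)/3 = -4*b/3)
f(s, N) = √(9 + N)
√(o(-99) + f(k(-3 - 1*4), A(15, -9))) = √((-99)² + √(9 + (-9 + 15)²)) = √(9801 + √(9 + 6²)) = √(9801 + √(9 + 36)) = √(9801 + √45) = √(9801 + 3*√5)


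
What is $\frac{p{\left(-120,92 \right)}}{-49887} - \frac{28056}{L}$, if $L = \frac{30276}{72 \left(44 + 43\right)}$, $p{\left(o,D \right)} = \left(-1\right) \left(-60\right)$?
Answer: $- \frac{2799259924}{482241} \approx -5804.7$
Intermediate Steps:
$p{\left(o,D \right)} = 60$
$L = \frac{29}{6}$ ($L = \frac{30276}{72 \cdot 87} = \frac{30276}{6264} = 30276 \cdot \frac{1}{6264} = \frac{29}{6} \approx 4.8333$)
$\frac{p{\left(-120,92 \right)}}{-49887} - \frac{28056}{L} = \frac{60}{-49887} - \frac{28056}{\frac{29}{6}} = 60 \left(- \frac{1}{49887}\right) - \frac{168336}{29} = - \frac{20}{16629} - \frac{168336}{29} = - \frac{2799259924}{482241}$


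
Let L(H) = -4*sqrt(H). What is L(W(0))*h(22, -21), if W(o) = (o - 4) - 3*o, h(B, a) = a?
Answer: 168*I ≈ 168.0*I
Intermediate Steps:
W(o) = -4 - 2*o (W(o) = (-4 + o) - 3*o = -4 - 2*o)
L(W(0))*h(22, -21) = -4*sqrt(-4 - 2*0)*(-21) = -4*sqrt(-4 + 0)*(-21) = -8*I*(-21) = 168*I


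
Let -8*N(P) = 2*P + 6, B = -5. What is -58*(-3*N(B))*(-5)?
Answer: -435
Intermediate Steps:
N(P) = -¾ - P/4 (N(P) = -(2*P + 6)/8 = -(6 + 2*P)/8 = -¾ - P/4)
-58*(-3*N(B))*(-5) = -58*(-3*(-¾ - ¼*(-5)))*(-5) = -58*(-3*(-¾ + 5/4))*(-5) = -58*(-3*½)*(-5) = -(-87)*(-5) = -58*15/2 = -435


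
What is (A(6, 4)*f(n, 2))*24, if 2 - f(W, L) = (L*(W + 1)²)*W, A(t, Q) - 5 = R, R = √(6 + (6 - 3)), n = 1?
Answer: -1152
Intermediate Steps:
R = 3 (R = √(6 + 3) = √9 = 3)
A(t, Q) = 8 (A(t, Q) = 5 + 3 = 8)
f(W, L) = 2 - L*W*(1 + W)² (f(W, L) = 2 - L*(W + 1)²*W = 2 - L*(1 + W)²*W = 2 - L*W*(1 + W)²)
(A(6, 4)*f(n, 2))*24 = (8*(2 - 1*2*1*(1 + 1)²))*24 = (8*(2 - 1*2*1*2²))*24 = (8*(2 - 1*2*1*4))*24 = (8*(2 - 8))*24 = (8*(-6))*24 = -48*24 = -1152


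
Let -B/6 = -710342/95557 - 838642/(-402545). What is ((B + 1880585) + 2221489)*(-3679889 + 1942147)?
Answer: -24927369156359359577892/3496908415 ≈ -7.1284e+12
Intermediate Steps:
B = 112258094616/3496908415 (B = -6*(-710342/95557 - 838642/(-402545)) = -6*(-710342*1/95557 - 838642*(-1/402545)) = -6*(-710342/95557 + 838642/402545) = -6*(-18709682436/3496908415) = 112258094616/3496908415 ≈ 32.102)
((B + 1880585) + 2221489)*(-3679889 + 1942147) = ((112258094616/3496908415 + 1880585) + 2221489)*(-3679889 + 1942147) = (6576345769717391/3496908415 + 2221489)*(-1737742) = (14344689347647326/3496908415)*(-1737742) = -24927369156359359577892/3496908415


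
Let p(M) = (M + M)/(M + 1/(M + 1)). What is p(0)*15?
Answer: 0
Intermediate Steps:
p(M) = 2*M/(M + 1/(1 + M)) (p(M) = (2*M)/(M + 1/(1 + M)) = 2*M/(M + 1/(1 + M)))
p(0)*15 = (2*0*(1 + 0)/(1 + 0 + 0²))*15 = (2*0*1/(1 + 0 + 0))*15 = (2*0*1/1)*15 = (2*0*1*1)*15 = 0*15 = 0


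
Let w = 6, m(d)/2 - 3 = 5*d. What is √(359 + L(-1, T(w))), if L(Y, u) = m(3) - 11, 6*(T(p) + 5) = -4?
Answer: 8*√6 ≈ 19.596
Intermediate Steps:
m(d) = 6 + 10*d (m(d) = 6 + 2*(5*d) = 6 + 10*d)
T(p) = -17/3 (T(p) = -5 + (⅙)*(-4) = -5 - ⅔ = -17/3)
L(Y, u) = 25 (L(Y, u) = (6 + 10*3) - 11 = (6 + 30) - 11 = 36 - 11 = 25)
√(359 + L(-1, T(w))) = √(359 + 25) = √384 = 8*√6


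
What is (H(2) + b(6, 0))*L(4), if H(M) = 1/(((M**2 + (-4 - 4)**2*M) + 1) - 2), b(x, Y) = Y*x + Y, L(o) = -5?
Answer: -5/131 ≈ -0.038168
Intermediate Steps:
b(x, Y) = Y + Y*x
H(M) = 1/(-1 + M**2 + 64*M) (H(M) = 1/(((M**2 + (-8)**2*M) + 1) - 2) = 1/(((M**2 + 64*M) + 1) - 2) = 1/((1 + M**2 + 64*M) - 2) = 1/(-1 + M**2 + 64*M))
(H(2) + b(6, 0))*L(4) = (1/(-1 + 2**2 + 64*2) + 0*(1 + 6))*(-5) = (1/(-1 + 4 + 128) + 0*7)*(-5) = (1/131 + 0)*(-5) = (1/131)*(-5) = -5/131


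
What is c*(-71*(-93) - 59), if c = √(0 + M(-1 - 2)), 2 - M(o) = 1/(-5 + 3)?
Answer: 3272*√10 ≈ 10347.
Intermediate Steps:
M(o) = 5/2 (M(o) = 2 - 1/(-5 + 3) = 2 - 1/(-2) = 2 - 1*(-½) = 2 + ½ = 5/2)
c = √10/2 (c = √(0 + 5/2) = √(5/2) = √10/2 ≈ 1.5811)
c*(-71*(-93) - 59) = (√10/2)*(-71*(-93) - 59) = (√10/2)*(6603 - 59) = (√10/2)*6544 = 3272*√10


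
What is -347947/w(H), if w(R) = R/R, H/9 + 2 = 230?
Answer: -347947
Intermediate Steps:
H = 2052 (H = -18 + 9*230 = -18 + 2070 = 2052)
w(R) = 1
-347947/w(H) = -347947/1 = -347947*1 = -347947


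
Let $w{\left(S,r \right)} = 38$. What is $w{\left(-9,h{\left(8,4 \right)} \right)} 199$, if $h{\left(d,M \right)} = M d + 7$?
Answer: $7562$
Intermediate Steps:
$h{\left(d,M \right)} = 7 + M d$
$w{\left(-9,h{\left(8,4 \right)} \right)} 199 = 38 \cdot 199 = 7562$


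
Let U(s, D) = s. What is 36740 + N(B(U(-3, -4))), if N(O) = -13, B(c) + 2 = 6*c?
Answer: 36727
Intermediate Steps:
B(c) = -2 + 6*c
36740 + N(B(U(-3, -4))) = 36740 - 13 = 36727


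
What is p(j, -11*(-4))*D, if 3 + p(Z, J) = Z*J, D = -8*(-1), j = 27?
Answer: 9480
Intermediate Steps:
D = 8
p(Z, J) = -3 + J*Z (p(Z, J) = -3 + Z*J = -3 + J*Z)
p(j, -11*(-4))*D = (-3 - 11*(-4)*27)*8 = (-3 + 44*27)*8 = (-3 + 1188)*8 = 1185*8 = 9480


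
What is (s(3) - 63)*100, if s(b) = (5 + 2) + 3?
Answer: -5300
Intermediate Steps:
s(b) = 10 (s(b) = 7 + 3 = 10)
(s(3) - 63)*100 = (10 - 63)*100 = -53*100 = -5300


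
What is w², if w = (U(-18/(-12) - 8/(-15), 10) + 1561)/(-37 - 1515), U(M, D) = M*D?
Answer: 351649/338724 ≈ 1.0382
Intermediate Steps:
U(M, D) = D*M
w = -593/582 (w = (10*(-18/(-12) - 8/(-15)) + 1561)/(-37 - 1515) = (10*(-18*(-1/12) - 8*(-1/15)) + 1561)/(-1552) = (10*(3/2 + 8/15) + 1561)*(-1/1552) = (10*(61/30) + 1561)*(-1/1552) = (61/3 + 1561)*(-1/1552) = (4744/3)*(-1/1552) = -593/582 ≈ -1.0189)
w² = (-593/582)² = 351649/338724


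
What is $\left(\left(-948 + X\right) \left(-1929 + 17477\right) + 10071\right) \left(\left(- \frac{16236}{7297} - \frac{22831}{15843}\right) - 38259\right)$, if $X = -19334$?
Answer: $\frac{1394852986593497268460}{115606371} \approx 1.2066 \cdot 10^{13}$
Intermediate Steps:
$\left(\left(-948 + X\right) \left(-1929 + 17477\right) + 10071\right) \left(\left(- \frac{16236}{7297} - \frac{22831}{15843}\right) - 38259\right) = \left(\left(-948 - 19334\right) \left(-1929 + 17477\right) + 10071\right) \left(\left(- \frac{16236}{7297} - \frac{22831}{15843}\right) - 38259\right) = \left(\left(-20282\right) 15548 + 10071\right) \left(\left(\left(-16236\right) \frac{1}{7297} - \frac{22831}{15843}\right) - 38259\right) = \left(-315344536 + 10071\right) \left(\left(- \frac{16236}{7297} - \frac{22831}{15843}\right) - 38259\right) = - 315334465 \left(- \frac{423824755}{115606371} - 38259\right) = \left(-315334465\right) \left(- \frac{4423407972844}{115606371}\right) = \frac{1394852986593497268460}{115606371}$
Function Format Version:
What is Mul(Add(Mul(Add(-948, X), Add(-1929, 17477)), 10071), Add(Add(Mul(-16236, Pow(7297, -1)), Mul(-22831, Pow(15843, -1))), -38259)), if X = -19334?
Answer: Rational(1394852986593497268460, 115606371) ≈ 1.2066e+13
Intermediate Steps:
Mul(Add(Mul(Add(-948, X), Add(-1929, 17477)), 10071), Add(Add(Mul(-16236, Pow(7297, -1)), Mul(-22831, Pow(15843, -1))), -38259)) = Mul(Add(Mul(Add(-948, -19334), Add(-1929, 17477)), 10071), Add(Add(Mul(-16236, Pow(7297, -1)), Mul(-22831, Pow(15843, -1))), -38259)) = Mul(Add(Mul(-20282, 15548), 10071), Add(Add(Mul(-16236, Rational(1, 7297)), Mul(-22831, Rational(1, 15843))), -38259)) = Mul(Add(-315344536, 10071), Add(Add(Rational(-16236, 7297), Rational(-22831, 15843)), -38259)) = Mul(-315334465, Add(Rational(-423824755, 115606371), -38259)) = Mul(-315334465, Rational(-4423407972844, 115606371)) = Rational(1394852986593497268460, 115606371)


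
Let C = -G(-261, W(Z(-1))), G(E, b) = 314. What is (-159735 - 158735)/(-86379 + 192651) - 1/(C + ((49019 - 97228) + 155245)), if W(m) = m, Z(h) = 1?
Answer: -944107267/315043344 ≈ -2.9968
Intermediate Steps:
C = -314 (C = -1*314 = -314)
(-159735 - 158735)/(-86379 + 192651) - 1/(C + ((49019 - 97228) + 155245)) = (-159735 - 158735)/(-86379 + 192651) - 1/(-314 + ((49019 - 97228) + 155245)) = -318470/106272 - 1/(-314 + (-48209 + 155245)) = -318470*1/106272 - 1/(-314 + 107036) = -159235/53136 - 1/106722 = -944107267/315043344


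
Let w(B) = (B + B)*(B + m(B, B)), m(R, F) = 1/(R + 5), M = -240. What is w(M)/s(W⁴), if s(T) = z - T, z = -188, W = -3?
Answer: -5414496/12643 ≈ -428.26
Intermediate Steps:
m(R, F) = 1/(5 + R)
s(T) = -188 - T
w(B) = 2*B*(B + 1/(5 + B)) (w(B) = (B + B)*(B + 1/(5 + B)) = (2*B)*(B + 1/(5 + B)) = 2*B*(B + 1/(5 + B)))
w(M)/s(W⁴) = (2*(-240)*(1 - 240*(5 - 240))/(5 - 240))/(-188 - 1*(-3)⁴) = (2*(-240)*(1 - 240*(-235))/(-235))/(-188 - 1*81) = (2*(-240)*(-1/235)*(1 + 56400))/(-188 - 81) = (2*(-240)*(-1/235)*56401)/(-269) = (5414496/47)*(-1/269) = -5414496/12643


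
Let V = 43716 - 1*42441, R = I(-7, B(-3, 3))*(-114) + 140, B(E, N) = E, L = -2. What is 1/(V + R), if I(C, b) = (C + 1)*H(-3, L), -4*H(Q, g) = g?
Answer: 1/1757 ≈ 0.00056915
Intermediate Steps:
H(Q, g) = -g/4
I(C, b) = ½ + C/2 (I(C, b) = (C + 1)*(-¼*(-2)) = (1 + C)*(½) = ½ + C/2)
R = 482 (R = (½ + (½)*(-7))*(-114) + 140 = (½ - 7/2)*(-114) + 140 = -3*(-114) + 140 = 342 + 140 = 482)
V = 1275 (V = 43716 - 42441 = 1275)
1/(V + R) = 1/(1275 + 482) = 1/1757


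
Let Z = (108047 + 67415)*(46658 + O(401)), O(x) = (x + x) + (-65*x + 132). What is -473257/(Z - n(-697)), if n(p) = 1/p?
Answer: -329860129/2632687820379 ≈ -0.00012529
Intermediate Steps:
O(x) = 132 - 63*x (O(x) = 2*x + (132 - 65*x) = 132 - 63*x)
Z = 3777170474 (Z = (108047 + 67415)*(46658 + (132 - 63*401)) = 175462*(46658 + (132 - 25263)) = 175462*(46658 - 25131) = 175462*21527 = 3777170474)
-473257/(Z - n(-697)) = -473257/(3777170474 - 1/(-697)) = -473257/(3777170474 - 1*(-1/697)) = -473257/(3777170474 + 1/697) = -473257/2632687820379/697 = -473257*697/2632687820379 = -329860129/2632687820379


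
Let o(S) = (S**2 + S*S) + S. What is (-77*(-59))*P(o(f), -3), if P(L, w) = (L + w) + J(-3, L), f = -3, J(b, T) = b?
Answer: 40887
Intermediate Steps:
o(S) = S + 2*S**2 (o(S) = (S**2 + S**2) + S = 2*S**2 + S = S + 2*S**2)
P(L, w) = -3 + L + w (P(L, w) = (L + w) - 3 = -3 + L + w)
(-77*(-59))*P(o(f), -3) = (-77*(-59))*(-3 - 3*(1 + 2*(-3)) - 3) = 4543*(-3 - 3*(1 - 6) - 3) = 4543*(-3 - 3*(-5) - 3) = 4543*(-3 + 15 - 3) = 4543*9 = 40887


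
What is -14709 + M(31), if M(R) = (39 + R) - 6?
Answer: -14645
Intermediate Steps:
M(R) = 33 + R
-14709 + M(31) = -14709 + (33 + 31) = -14709 + 64 = -14645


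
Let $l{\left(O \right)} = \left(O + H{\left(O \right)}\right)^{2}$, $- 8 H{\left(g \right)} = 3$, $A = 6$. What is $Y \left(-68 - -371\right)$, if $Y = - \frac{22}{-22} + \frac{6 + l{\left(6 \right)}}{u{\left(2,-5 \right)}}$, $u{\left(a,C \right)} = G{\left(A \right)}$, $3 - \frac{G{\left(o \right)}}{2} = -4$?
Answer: $\frac{1001415}{896} \approx 1117.7$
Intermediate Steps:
$H{\left(g \right)} = - \frac{3}{8}$ ($H{\left(g \right)} = \left(- \frac{1}{8}\right) 3 = - \frac{3}{8}$)
$G{\left(o \right)} = 14$ ($G{\left(o \right)} = 6 - -8 = 6 + 8 = 14$)
$u{\left(a,C \right)} = 14$
$l{\left(O \right)} = \left(- \frac{3}{8} + O\right)^{2}$ ($l{\left(O \right)} = \left(O - \frac{3}{8}\right)^{2} = \left(- \frac{3}{8} + O\right)^{2}$)
$Y = \frac{3305}{896}$ ($Y = - \frac{22}{-22} + \frac{6 + \frac{\left(-3 + 8 \cdot 6\right)^{2}}{64}}{14} = \left(-22\right) \left(- \frac{1}{22}\right) + \left(6 + \frac{\left(-3 + 48\right)^{2}}{64}\right) \frac{1}{14} = 1 + \left(6 + \frac{45^{2}}{64}\right) \frac{1}{14} = 1 + \left(6 + \frac{1}{64} \cdot 2025\right) \frac{1}{14} = 1 + \left(6 + \frac{2025}{64}\right) \frac{1}{14} = 1 + \frac{2409}{64} \cdot \frac{1}{14} = 1 + \frac{2409}{896} = \frac{3305}{896} \approx 3.6886$)
$Y \left(-68 - -371\right) = \frac{3305 \left(-68 - -371\right)}{896} = \frac{3305 \left(-68 + 371\right)}{896} = \frac{3305}{896} \cdot 303 = \frac{1001415}{896}$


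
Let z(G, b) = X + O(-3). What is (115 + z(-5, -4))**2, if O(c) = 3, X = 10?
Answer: 16384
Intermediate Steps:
z(G, b) = 13 (z(G, b) = 10 + 3 = 13)
(115 + z(-5, -4))**2 = (115 + 13)**2 = 128**2 = 16384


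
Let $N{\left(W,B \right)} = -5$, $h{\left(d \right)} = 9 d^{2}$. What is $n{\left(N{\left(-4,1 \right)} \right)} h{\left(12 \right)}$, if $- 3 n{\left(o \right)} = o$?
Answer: $2160$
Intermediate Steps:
$n{\left(o \right)} = - \frac{o}{3}$
$n{\left(N{\left(-4,1 \right)} \right)} h{\left(12 \right)} = \left(- \frac{1}{3}\right) \left(-5\right) 9 \cdot 12^{2} = \frac{5 \cdot 9 \cdot 144}{3} = \frac{5}{3} \cdot 1296 = 2160$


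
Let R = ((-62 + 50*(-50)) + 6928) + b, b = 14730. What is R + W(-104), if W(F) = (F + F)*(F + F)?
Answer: 62360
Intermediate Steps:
W(F) = 4*F**2 (W(F) = (2*F)*(2*F) = 4*F**2)
R = 19096 (R = ((-62 + 50*(-50)) + 6928) + 14730 = ((-62 - 2500) + 6928) + 14730 = (-2562 + 6928) + 14730 = 4366 + 14730 = 19096)
R + W(-104) = 19096 + 4*(-104)**2 = 19096 + 4*10816 = 19096 + 43264 = 62360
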